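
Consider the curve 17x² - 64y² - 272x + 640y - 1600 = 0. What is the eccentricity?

17(x² - 16x) -64(y² - 10y) = 1600
Complete the square: 17(x - 8)² -64(y - 5)² = 1600 + 1088 - 1600 = 1088
Divide by 1088: (x - 8)²/64 - (y - 5)²/17 = 1
Hyperbola, center (8, 5), transverse axis horizontal; a² = 64, b² = 17.
c² = a² + b² = 81, so c = 9.
e = c/a = 9/8.

e = 9/8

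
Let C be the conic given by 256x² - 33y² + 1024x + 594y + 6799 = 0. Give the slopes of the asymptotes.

Group: 256(x² + 4x) -33(y² - 18y) = -6799
Completing the square gives 256(x + 2)² -33(y - 9)² = -6799 + 1024 - 2673 = -8448.
Divide by -8448: (y - 9)²/256 - (x + 2)²/33 = 1
Hyperbola, center (-2, 9), transverse axis vertical; a² = 256, b² = 33.
For a vertical hyperbola the asymptotes have slope ±a/b.
Here that is ±16/√33 = ±16√33/33.

16√33/33 and -16√33/33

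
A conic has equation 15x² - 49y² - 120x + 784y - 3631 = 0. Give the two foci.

(-4, 8) and (12, 8)

Group the x- and y-terms: 15(x² - 8x) -49(y² - 16y) = 3631
Complete the square in x and y: 15(x - 4)² -49(y - 8)² = 3631 + 240 - 3136 = 735
Dividing both sides by 735: (x - 4)²/49 - (y - 8)²/15 = 1
Hyperbola, center (4, 8), transverse axis horizontal; a² = 49, b² = 15.
c² = a² + b² = 49 + 15 = 64, so c = 8.
Foci lie on the horizontal axis through the center: (h ± c, k).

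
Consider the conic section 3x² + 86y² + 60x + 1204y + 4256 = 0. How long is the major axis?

Group: 3(x² + 20x) + 86(y² + 14y) = -4256
Complete the square in x and y: 3(x + 10)² + 86(y + 7)² = -4256 + 300 + 4214 = 258
Dividing both sides by 258: (x + 10)²/86 + (y + 7)²/3 = 1
Ellipse, center (-10, -7), major axis horizontal; a² = 86, b² = 3.
a² = 86 so a = √86; the major axis has length 2a = 2√86.

2√86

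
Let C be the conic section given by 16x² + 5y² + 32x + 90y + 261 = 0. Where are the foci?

(-1, -9 - √22) and (-1, -9 + √22)

Collect terms: 16(x² + 2x) + 5(y² + 18y) = -261
Complete the square in x and y: 16(x + 1)² + 5(y + 9)² = -261 + 16 + 405 = 160
Divide by 160: (x + 1)²/10 + (y + 9)²/32 = 1
Ellipse, center (-1, -9), major axis vertical; a² = 32, b² = 10.
c² = a² - b² = 32 - 10 = 22, so c = √22.
Foci lie on the vertical axis through the center: (h, k ± c).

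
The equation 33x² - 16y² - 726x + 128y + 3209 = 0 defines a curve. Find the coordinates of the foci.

(4, 4) and (18, 4)

Rearranging, 33(x² - 22x) -16(y² - 8y) = -3209.
Complete the square in x and y: 33(x - 11)² -16(y - 4)² = -3209 + 3993 - 256 = 528
Divide by 528: (x - 11)²/16 - (y - 4)²/33 = 1
Hyperbola, center (11, 4), transverse axis horizontal; a² = 16, b² = 33.
c² = a² + b² = 16 + 33 = 49, so c = 7.
Foci lie on the horizontal axis through the center: (h ± c, k).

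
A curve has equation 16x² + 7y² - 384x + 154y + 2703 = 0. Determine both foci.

(12, -17) and (12, -5)

Group the x- and y-terms: 16(x² - 24x) + 7(y² + 22y) = -2703
Completing the square gives 16(x - 12)² + 7(y + 11)² = -2703 + 2304 + 847 = 448.
Divide through by 448 to get (x - 12)²/28 + (y + 11)²/64 = 1.
Ellipse, center (12, -11), major axis vertical; a² = 64, b² = 28.
c² = a² - b² = 64 - 28 = 36, so c = 6.
Foci lie on the vertical axis through the center: (h, k ± c).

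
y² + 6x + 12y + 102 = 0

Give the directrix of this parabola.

Only y is squared. Complete the square in y: (y + 6)² = -6(x + 11).
Vertex (-11, -6); 4p = -6 so p = -3/2. Opens left.
Directrix is the vertical line x = h − p = -11 − (-3/2) = -19/2.

x = -19/2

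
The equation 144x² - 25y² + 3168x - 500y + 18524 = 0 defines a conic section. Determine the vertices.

(-11, -22) and (-11, 2)

Rearranging, 144(x² + 22x) -25(y² + 20y) = -18524.
Completing the square gives 144(x + 11)² -25(y + 10)² = -18524 + 17424 - 2500 = -3600.
Divide through by -3600 to get (y + 10)²/144 - (x + 11)²/25 = 1.
Hyperbola, center (-11, -10), transverse axis vertical; a² = 144, b² = 25.
a = 12. Vertices at (h, k ± a).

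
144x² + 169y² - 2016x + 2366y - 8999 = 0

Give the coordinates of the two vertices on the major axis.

(-6, -7) and (20, -7)

Group the x- and y-terms: 144(x² - 14x) + 169(y² + 14y) = 8999
144(x - 7)² + 169(y + 7)² = 8999 + 7056 + 8281 = 24336
Divide by 24336: (x - 7)²/169 + (y + 7)²/144 = 1
Ellipse, center (7, -7), major axis horizontal; a² = 169, b² = 144.
a = 13. Vertices at (h ± a, k).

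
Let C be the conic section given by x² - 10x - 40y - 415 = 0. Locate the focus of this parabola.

Only x is squared. Complete the square in x: (x - 5)² = 40(y + 11).
Vertex (5, -11); 4p = 40 so p = 10. Opens up.
Focus is p units from the vertex along the axis: (h, k + p).

(5, -1)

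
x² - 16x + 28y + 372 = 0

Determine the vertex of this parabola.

Only x is squared. Complete the square in x: (x - 8)² = -28(y + 11).
Vertex (8, -11); 4p = -28 so p = -7. Opens down.

(8, -11)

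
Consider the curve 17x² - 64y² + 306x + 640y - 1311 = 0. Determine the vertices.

17(x² + 18x) -64(y² - 10y) = 1311
Complete the square: 17(x + 9)² -64(y - 5)² = 1311 + 1377 - 1600 = 1088
Dividing both sides by 1088: (x + 9)²/64 - (y - 5)²/17 = 1
Hyperbola, center (-9, 5), transverse axis horizontal; a² = 64, b² = 17.
a = 8. Vertices at (h ± a, k).

(-17, 5) and (-1, 5)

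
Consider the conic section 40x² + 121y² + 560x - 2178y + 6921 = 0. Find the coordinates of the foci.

Collect terms: 40(x² + 14x) + 121(y² - 18y) = -6921
Complete the square in x and y: 40(x + 7)² + 121(y - 9)² = -6921 + 1960 + 9801 = 4840
Dividing both sides by 4840: (x + 7)²/121 + (y - 9)²/40 = 1
Ellipse, center (-7, 9), major axis horizontal; a² = 121, b² = 40.
c² = a² - b² = 121 - 40 = 81, so c = 9.
Foci lie on the horizontal axis through the center: (h ± c, k).

(-16, 9) and (2, 9)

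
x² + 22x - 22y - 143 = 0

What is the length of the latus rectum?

22

Only x is squared. Complete the square in x: (x + 11)² = 22(y + 12).
Vertex (-11, -12); 4p = 22 so p = 11/2. Opens up.
Latus rectum length = |4p| = 22.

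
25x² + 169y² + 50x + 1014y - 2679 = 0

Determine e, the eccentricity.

Rearranging, 25(x² + 2x) + 169(y² + 6y) = 2679.
Complete the square in x and y: 25(x + 1)² + 169(y + 3)² = 2679 + 25 + 1521 = 4225
Divide through by 4225 to get (x + 1)²/169 + (y + 3)²/25 = 1.
Ellipse, center (-1, -3), major axis horizontal; a² = 169, b² = 25.
c² = a² - b² = 144, so c = 12.
e = c/a = 12/13.

e = 12/13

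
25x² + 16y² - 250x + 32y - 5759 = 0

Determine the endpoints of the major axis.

Collect terms: 25(x² - 10x) + 16(y² + 2y) = 5759
Complete the square: 25(x - 5)² + 16(y + 1)² = 5759 + 625 + 16 = 6400
Divide through by 6400 to get (x - 5)²/256 + (y + 1)²/400 = 1.
Ellipse, center (5, -1), major axis vertical; a² = 400, b² = 256.
a = 20. Vertices at (h, k ± a).

(5, -21) and (5, 19)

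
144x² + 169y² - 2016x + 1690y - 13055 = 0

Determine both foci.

144(x² - 14x) + 169(y² + 10y) = 13055
Complete the square in x and y: 144(x - 7)² + 169(y + 5)² = 13055 + 7056 + 4225 = 24336
Divide through by 24336 to get (x - 7)²/169 + (y + 5)²/144 = 1.
Ellipse, center (7, -5), major axis horizontal; a² = 169, b² = 144.
c² = a² - b² = 169 - 144 = 25, so c = 5.
Foci lie on the horizontal axis through the center: (h ± c, k).

(2, -5) and (12, -5)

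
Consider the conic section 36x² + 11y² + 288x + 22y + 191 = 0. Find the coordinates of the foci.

(-4, -6) and (-4, 4)

Group the x- and y-terms: 36(x² + 8x) + 11(y² + 2y) = -191
Complete the square: 36(x + 4)² + 11(y + 1)² = -191 + 576 + 11 = 396
Divide through by 396 to get (x + 4)²/11 + (y + 1)²/36 = 1.
Ellipse, center (-4, -1), major axis vertical; a² = 36, b² = 11.
c² = a² - b² = 36 - 11 = 25, so c = 5.
Foci lie on the vertical axis through the center: (h, k ± c).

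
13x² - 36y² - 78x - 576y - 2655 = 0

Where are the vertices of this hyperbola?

Group the x- and y-terms: 13(x² - 6x) -36(y² + 16y) = 2655
Complete the square in x and y: 13(x - 3)² -36(y + 8)² = 2655 + 117 - 2304 = 468
Divide through by 468 to get (x - 3)²/36 - (y + 8)²/13 = 1.
Hyperbola, center (3, -8), transverse axis horizontal; a² = 36, b² = 13.
a = 6. Vertices at (h ± a, k).

(-3, -8) and (9, -8)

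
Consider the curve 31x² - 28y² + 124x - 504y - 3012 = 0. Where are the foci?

(-2 - √59, -9) and (-2 + √59, -9)

Collect terms: 31(x² + 4x) -28(y² + 18y) = 3012
Complete the square: 31(x + 2)² -28(y + 9)² = 3012 + 124 - 2268 = 868
Divide through by 868 to get (x + 2)²/28 - (y + 9)²/31 = 1.
Hyperbola, center (-2, -9), transverse axis horizontal; a² = 28, b² = 31.
c² = a² + b² = 28 + 31 = 59, so c = √59.
Foci lie on the horizontal axis through the center: (h ± c, k).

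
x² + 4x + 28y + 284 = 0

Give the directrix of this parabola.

y = -3

Only x is squared. Complete the square in x: (x + 2)² = -28(y + 10).
Vertex (-2, -10); 4p = -28 so p = -7. Opens down.
Directrix is the horizontal line y = k − p = -10 − (-7) = -3.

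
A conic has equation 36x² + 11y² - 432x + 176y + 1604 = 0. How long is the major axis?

36(x² - 12x) + 11(y² + 16y) = -1604
Complete the square: 36(x - 6)² + 11(y + 8)² = -1604 + 1296 + 704 = 396
Divide by 396: (x - 6)²/11 + (y + 8)²/36 = 1
Ellipse, center (6, -8), major axis vertical; a² = 36, b² = 11.
a² = 36 so a = 6; the major axis has length 2a = 12.

12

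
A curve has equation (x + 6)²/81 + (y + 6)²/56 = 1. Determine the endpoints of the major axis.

(-15, -6) and (3, -6)

Center (-6, -6). The larger denominator 81 sits under the x-term, so the major axis is horizontal; a² = 81, b² = 56.
a = 9. Vertices at (h ± a, k).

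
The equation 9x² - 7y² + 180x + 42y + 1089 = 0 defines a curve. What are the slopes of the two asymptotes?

Group the x- and y-terms: 9(x² + 20x) -7(y² - 6y) = -1089
Completing the square gives 9(x + 10)² -7(y - 3)² = -1089 + 900 - 63 = -252.
Divide by -252: (y - 3)²/36 - (x + 10)²/28 = 1
Hyperbola, center (-10, 3), transverse axis vertical; a² = 36, b² = 28.
For a vertical hyperbola the asymptotes have slope ±a/b.
Here that is ±6/2√7 = ±3√7/7.

3√7/7 and -3√7/7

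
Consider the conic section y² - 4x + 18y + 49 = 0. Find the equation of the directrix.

x = -9

Only y is squared. Complete the square in y: (y + 9)² = 4(x + 8).
Vertex (-8, -9); 4p = 4 so p = 1. Opens right.
Directrix is the vertical line x = h − p = -8 − (1) = -9.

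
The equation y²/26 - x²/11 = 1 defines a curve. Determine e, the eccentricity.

Center (0, 0). The positive term is the y-term, so the transverse axis is vertical; a² = 26, b² = 11.
c² = a² + b² = 37, so c = √37.
e = c/a = √37/√26 = √962/26.

e = √962/26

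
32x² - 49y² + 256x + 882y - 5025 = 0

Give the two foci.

Group the x- and y-terms: 32(x² + 8x) -49(y² - 18y) = 5025
Completing the square gives 32(x + 4)² -49(y - 9)² = 5025 + 512 - 3969 = 1568.
Divide by 1568: (x + 4)²/49 - (y - 9)²/32 = 1
Hyperbola, center (-4, 9), transverse axis horizontal; a² = 49, b² = 32.
c² = a² + b² = 49 + 32 = 81, so c = 9.
Foci lie on the horizontal axis through the center: (h ± c, k).

(-13, 9) and (5, 9)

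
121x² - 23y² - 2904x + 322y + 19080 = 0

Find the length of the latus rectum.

Group: 121(x² - 24x) -23(y² - 14y) = -19080
Completing the square gives 121(x - 12)² -23(y - 7)² = -19080 + 17424 - 1127 = -2783.
Divide through by -2783 to get (y - 7)²/121 - (x - 12)²/23 = 1.
Hyperbola, center (12, 7), transverse axis vertical; a² = 121, b² = 23.
Latus rectum length = 2b²/a = 2·23/11 = 46/11.

46/11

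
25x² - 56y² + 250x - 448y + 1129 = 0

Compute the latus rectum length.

Group: 25(x² + 10x) -56(y² + 8y) = -1129
25(x + 5)² -56(y + 4)² = -1129 + 625 - 896 = -1400
Divide by -1400: (y + 4)²/25 - (x + 5)²/56 = 1
Hyperbola, center (-5, -4), transverse axis vertical; a² = 25, b² = 56.
Latus rectum length = 2b²/a = 2·56/5 = 112/5.

112/5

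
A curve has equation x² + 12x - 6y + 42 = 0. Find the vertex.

Only x is squared. Complete the square in x: (x + 6)² = 6(y - 1).
Vertex (-6, 1); 4p = 6 so p = 3/2. Opens up.

(-6, 1)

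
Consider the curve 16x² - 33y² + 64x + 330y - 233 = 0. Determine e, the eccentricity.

Rearranging, 16(x² + 4x) -33(y² - 10y) = 233.
Complete the square in x and y: 16(x + 2)² -33(y - 5)² = 233 + 64 - 825 = -528
Divide through by -528 to get (y - 5)²/16 - (x + 2)²/33 = 1.
Hyperbola, center (-2, 5), transverse axis vertical; a² = 16, b² = 33.
c² = a² + b² = 49, so c = 7.
e = c/a = 7/4.

e = 7/4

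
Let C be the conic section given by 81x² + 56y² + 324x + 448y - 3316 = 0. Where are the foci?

(-2, -9) and (-2, 1)

Rearranging, 81(x² + 4x) + 56(y² + 8y) = 3316.
Complete the square in x and y: 81(x + 2)² + 56(y + 4)² = 3316 + 324 + 896 = 4536
Divide by 4536: (x + 2)²/56 + (y + 4)²/81 = 1
Ellipse, center (-2, -4), major axis vertical; a² = 81, b² = 56.
c² = a² - b² = 81 - 56 = 25, so c = 5.
Foci lie on the vertical axis through the center: (h, k ± c).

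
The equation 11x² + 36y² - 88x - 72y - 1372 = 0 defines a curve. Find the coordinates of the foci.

(-6, 1) and (14, 1)

Rearranging, 11(x² - 8x) + 36(y² - 2y) = 1372.
11(x - 4)² + 36(y - 1)² = 1372 + 176 + 36 = 1584
Divide by 1584: (x - 4)²/144 + (y - 1)²/44 = 1
Ellipse, center (4, 1), major axis horizontal; a² = 144, b² = 44.
c² = a² - b² = 144 - 44 = 100, so c = 10.
Foci lie on the horizontal axis through the center: (h ± c, k).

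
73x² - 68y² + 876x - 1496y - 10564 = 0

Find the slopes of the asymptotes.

√1241/34 and -√1241/34

73(x² + 12x) -68(y² + 22y) = 10564
73(x + 6)² -68(y + 11)² = 10564 + 2628 - 8228 = 4964
Divide by 4964: (x + 6)²/68 - (y + 11)²/73 = 1
Hyperbola, center (-6, -11), transverse axis horizontal; a² = 68, b² = 73.
For a horizontal hyperbola the asymptotes have slope ±b/a.
Here that is ±√73/2√17 = ±√1241/34.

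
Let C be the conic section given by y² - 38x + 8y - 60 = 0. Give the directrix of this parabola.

Only y is squared. Complete the square in y: (y + 4)² = 38(x + 2).
Vertex (-2, -4); 4p = 38 so p = 19/2. Opens right.
Directrix is the vertical line x = h − p = -2 − (19/2) = -23/2.

x = -23/2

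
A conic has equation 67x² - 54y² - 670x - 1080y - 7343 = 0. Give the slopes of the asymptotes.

√402/18 and -√402/18

Rearranging, 67(x² - 10x) -54(y² + 20y) = 7343.
Complete the square: 67(x - 5)² -54(y + 10)² = 7343 + 1675 - 5400 = 3618
Dividing both sides by 3618: (x - 5)²/54 - (y + 10)²/67 = 1
Hyperbola, center (5, -10), transverse axis horizontal; a² = 54, b² = 67.
For a horizontal hyperbola the asymptotes have slope ±b/a.
Here that is ±√67/3√6 = ±√402/18.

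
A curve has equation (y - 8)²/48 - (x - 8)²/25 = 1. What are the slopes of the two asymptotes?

4√3/5 and -4√3/5

Center (8, 8). The positive term is the y-term, so the transverse axis is vertical; a² = 48, b² = 25.
For a vertical hyperbola the asymptotes have slope ±a/b.
Here that is ±4√3/5.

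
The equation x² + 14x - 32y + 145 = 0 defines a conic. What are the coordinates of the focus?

(-7, 11)

Only x is squared. Complete the square in x: (x + 7)² = 32(y - 3).
Vertex (-7, 3); 4p = 32 so p = 8. Opens up.
Focus is p units from the vertex along the axis: (h, k + p).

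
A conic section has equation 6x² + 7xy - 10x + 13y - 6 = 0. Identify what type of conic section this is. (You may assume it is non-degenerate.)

hyperbola

A = 6, B = 7, C = 0.
Discriminant B² − 4AC = 7² − 4·6·0 = 49.
B² − 4AC > 0 ⇒ hyperbola.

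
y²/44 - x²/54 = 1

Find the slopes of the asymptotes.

Center (0, 0). The positive term is the y-term, so the transverse axis is vertical; a² = 44, b² = 54.
For a vertical hyperbola the asymptotes have slope ±a/b.
Here that is ±2√11/3√6 = ±√66/9.

√66/9 and -√66/9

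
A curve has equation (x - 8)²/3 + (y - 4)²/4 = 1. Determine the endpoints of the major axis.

(8, 2) and (8, 6)

Center (8, 4). The larger denominator 4 sits under the y-term, so the major axis is vertical; a² = 4, b² = 3.
a = 2. Vertices at (h, k ± a).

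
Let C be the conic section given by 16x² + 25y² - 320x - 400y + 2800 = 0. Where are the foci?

Group the x- and y-terms: 16(x² - 20x) + 25(y² - 16y) = -2800
Completing the square gives 16(x - 10)² + 25(y - 8)² = -2800 + 1600 + 1600 = 400.
Divide through by 400 to get (x - 10)²/25 + (y - 8)²/16 = 1.
Ellipse, center (10, 8), major axis horizontal; a² = 25, b² = 16.
c² = a² - b² = 25 - 16 = 9, so c = 3.
Foci lie on the horizontal axis through the center: (h ± c, k).

(7, 8) and (13, 8)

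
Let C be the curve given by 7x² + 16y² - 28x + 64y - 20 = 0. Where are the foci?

Group: 7(x² - 4x) + 16(y² + 4y) = 20
Completing the square gives 7(x - 2)² + 16(y + 2)² = 20 + 28 + 64 = 112.
Divide by 112: (x - 2)²/16 + (y + 2)²/7 = 1
Ellipse, center (2, -2), major axis horizontal; a² = 16, b² = 7.
c² = a² - b² = 16 - 7 = 9, so c = 3.
Foci lie on the horizontal axis through the center: (h ± c, k).

(-1, -2) and (5, -2)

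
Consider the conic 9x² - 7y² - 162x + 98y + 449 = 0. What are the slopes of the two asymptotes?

3√7/7 and -3√7/7

Group: 9(x² - 18x) -7(y² - 14y) = -449
Completing the square gives 9(x - 9)² -7(y - 7)² = -449 + 729 - 343 = -63.
Dividing both sides by -63: (y - 7)²/9 - (x - 9)²/7 = 1
Hyperbola, center (9, 7), transverse axis vertical; a² = 9, b² = 7.
For a vertical hyperbola the asymptotes have slope ±a/b.
Here that is ±3/√7 = ±3√7/7.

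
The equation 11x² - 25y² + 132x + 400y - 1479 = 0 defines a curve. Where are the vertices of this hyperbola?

(-11, 8) and (-1, 8)

Collect terms: 11(x² + 12x) -25(y² - 16y) = 1479
Complete the square: 11(x + 6)² -25(y - 8)² = 1479 + 396 - 1600 = 275
Divide by 275: (x + 6)²/25 - (y - 8)²/11 = 1
Hyperbola, center (-6, 8), transverse axis horizontal; a² = 25, b² = 11.
a = 5. Vertices at (h ± a, k).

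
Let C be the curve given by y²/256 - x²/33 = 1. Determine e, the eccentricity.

e = 17/16

Center (0, 0). The positive term is the y-term, so the transverse axis is vertical; a² = 256, b² = 33.
c² = a² + b² = 289, so c = 17.
e = c/a = 17/16.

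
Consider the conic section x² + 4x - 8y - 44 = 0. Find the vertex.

Only x is squared. Complete the square in x: (x + 2)² = 8(y + 6).
Vertex (-2, -6); 4p = 8 so p = 2. Opens up.

(-2, -6)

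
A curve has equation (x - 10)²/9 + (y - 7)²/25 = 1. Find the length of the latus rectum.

Center (10, 7). The larger denominator 25 sits under the y-term, so the major axis is vertical; a² = 25, b² = 9.
Latus rectum length = 2b²/a = 2·9/5 = 18/5.

18/5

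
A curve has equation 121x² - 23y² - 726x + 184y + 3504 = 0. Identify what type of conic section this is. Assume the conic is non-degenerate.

No xy term. Coefficients of x² and y² are A = 121, C = -23.
A and C have opposite signs ⇒ hyperbola.

hyperbola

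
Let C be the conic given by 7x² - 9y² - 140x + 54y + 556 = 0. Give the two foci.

Collect terms: 7(x² - 20x) -9(y² - 6y) = -556
7(x - 10)² -9(y - 3)² = -556 + 700 - 81 = 63
Divide through by 63 to get (x - 10)²/9 - (y - 3)²/7 = 1.
Hyperbola, center (10, 3), transverse axis horizontal; a² = 9, b² = 7.
c² = a² + b² = 9 + 7 = 16, so c = 4.
Foci lie on the horizontal axis through the center: (h ± c, k).

(6, 3) and (14, 3)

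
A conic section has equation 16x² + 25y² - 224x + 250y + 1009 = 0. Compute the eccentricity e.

Rearranging, 16(x² - 14x) + 25(y² + 10y) = -1009.
Complete the square in x and y: 16(x - 7)² + 25(y + 5)² = -1009 + 784 + 625 = 400
Dividing both sides by 400: (x - 7)²/25 + (y + 5)²/16 = 1
Ellipse, center (7, -5), major axis horizontal; a² = 25, b² = 16.
c² = a² - b² = 9, so c = 3.
e = c/a = 3/5.

e = 3/5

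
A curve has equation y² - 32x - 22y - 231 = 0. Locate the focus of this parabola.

Only y is squared. Complete the square in y: (y - 11)² = 32(x + 11).
Vertex (-11, 11); 4p = 32 so p = 8. Opens right.
Focus is p units from the vertex along the axis: (h + p, k).

(-3, 11)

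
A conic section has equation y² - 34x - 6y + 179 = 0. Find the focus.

Only y is squared. Complete the square in y: (y - 3)² = 34(x - 5).
Vertex (5, 3); 4p = 34 so p = 17/2. Opens right.
Focus is p units from the vertex along the axis: (h + p, k).

(27/2, 3)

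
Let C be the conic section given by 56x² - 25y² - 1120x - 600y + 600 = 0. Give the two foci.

(1, -12) and (19, -12)

Group: 56(x² - 20x) -25(y² + 24y) = -600
Completing the square gives 56(x - 10)² -25(y + 12)² = -600 + 5600 - 3600 = 1400.
Divide by 1400: (x - 10)²/25 - (y + 12)²/56 = 1
Hyperbola, center (10, -12), transverse axis horizontal; a² = 25, b² = 56.
c² = a² + b² = 25 + 56 = 81, so c = 9.
Foci lie on the horizontal axis through the center: (h ± c, k).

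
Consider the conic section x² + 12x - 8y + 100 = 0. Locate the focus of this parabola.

Only x is squared. Complete the square in x: (x + 6)² = 8(y - 8).
Vertex (-6, 8); 4p = 8 so p = 2. Opens up.
Focus is p units from the vertex along the axis: (h, k + p).

(-6, 10)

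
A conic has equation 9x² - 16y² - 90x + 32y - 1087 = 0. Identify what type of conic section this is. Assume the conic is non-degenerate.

No xy term. Coefficients of x² and y² are A = 9, C = -16.
A and C have opposite signs ⇒ hyperbola.

hyperbola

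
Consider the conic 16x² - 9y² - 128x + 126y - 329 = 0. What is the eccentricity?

e = 5/3

Rearranging, 16(x² - 8x) -9(y² - 14y) = 329.
Complete the square: 16(x - 4)² -9(y - 7)² = 329 + 256 - 441 = 144
Divide by 144: (x - 4)²/9 - (y - 7)²/16 = 1
Hyperbola, center (4, 7), transverse axis horizontal; a² = 9, b² = 16.
c² = a² + b² = 25, so c = 5.
e = c/a = 5/3.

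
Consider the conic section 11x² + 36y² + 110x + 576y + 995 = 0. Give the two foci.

11(x² + 10x) + 36(y² + 16y) = -995
Completing the square gives 11(x + 5)² + 36(y + 8)² = -995 + 275 + 2304 = 1584.
Divide by 1584: (x + 5)²/144 + (y + 8)²/44 = 1
Ellipse, center (-5, -8), major axis horizontal; a² = 144, b² = 44.
c² = a² - b² = 144 - 44 = 100, so c = 10.
Foci lie on the horizontal axis through the center: (h ± c, k).

(-15, -8) and (5, -8)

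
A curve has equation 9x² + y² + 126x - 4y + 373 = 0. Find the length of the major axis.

Collect terms: 9(x² + 14x) + (y² - 4y) = -373
Complete the square in x and y: 9(x + 7)² + (y - 2)² = -373 + 441 + 4 = 72
Divide through by 72 to get (x + 7)²/8 + (y - 2)²/72 = 1.
Ellipse, center (-7, 2), major axis vertical; a² = 72, b² = 8.
a² = 72 so a = 6√2; the major axis has length 2a = 12√2.

12√2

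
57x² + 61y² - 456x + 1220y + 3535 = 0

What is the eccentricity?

Rearranging, 57(x² - 8x) + 61(y² + 20y) = -3535.
57(x - 4)² + 61(y + 10)² = -3535 + 912 + 6100 = 3477
Divide through by 3477 to get (x - 4)²/61 + (y + 10)²/57 = 1.
Ellipse, center (4, -10), major axis horizontal; a² = 61, b² = 57.
c² = a² - b² = 4, so c = 2.
e = c/a = 2/√61 = 2√61/61.

e = 2√61/61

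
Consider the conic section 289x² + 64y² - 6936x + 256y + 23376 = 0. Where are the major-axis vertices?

(12, -19) and (12, 15)

Collect terms: 289(x² - 24x) + 64(y² + 4y) = -23376
Complete the square in x and y: 289(x - 12)² + 64(y + 2)² = -23376 + 41616 + 256 = 18496
Dividing both sides by 18496: (x - 12)²/64 + (y + 2)²/289 = 1
Ellipse, center (12, -2), major axis vertical; a² = 289, b² = 64.
a = 17. Vertices at (h, k ± a).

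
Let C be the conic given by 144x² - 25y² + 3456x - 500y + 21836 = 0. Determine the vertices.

Collect terms: 144(x² + 24x) -25(y² + 20y) = -21836
Complete the square in x and y: 144(x + 12)² -25(y + 10)² = -21836 + 20736 - 2500 = -3600
Dividing both sides by -3600: (y + 10)²/144 - (x + 12)²/25 = 1
Hyperbola, center (-12, -10), transverse axis vertical; a² = 144, b² = 25.
a = 12. Vertices at (h, k ± a).

(-12, -22) and (-12, 2)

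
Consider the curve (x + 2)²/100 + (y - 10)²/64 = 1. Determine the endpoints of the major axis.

Center (-2, 10). The larger denominator 100 sits under the x-term, so the major axis is horizontal; a² = 100, b² = 64.
a = 10. Vertices at (h ± a, k).

(-12, 10) and (8, 10)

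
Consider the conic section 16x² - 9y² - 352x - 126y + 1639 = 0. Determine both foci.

16(x² - 22x) -9(y² + 14y) = -1639
Complete the square in x and y: 16(x - 11)² -9(y + 7)² = -1639 + 1936 - 441 = -144
Divide through by -144 to get (y + 7)²/16 - (x - 11)²/9 = 1.
Hyperbola, center (11, -7), transverse axis vertical; a² = 16, b² = 9.
c² = a² + b² = 16 + 9 = 25, so c = 5.
Foci lie on the vertical axis through the center: (h, k ± c).

(11, -12) and (11, -2)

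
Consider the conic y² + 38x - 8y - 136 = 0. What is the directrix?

Only y is squared. Complete the square in y: (y - 4)² = -38(x - 4).
Vertex (4, 4); 4p = -38 so p = -19/2. Opens left.
Directrix is the vertical line x = h − p = 4 − (-19/2) = 27/2.

x = 27/2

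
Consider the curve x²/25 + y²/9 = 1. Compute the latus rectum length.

Center (0, 0). The larger denominator 25 sits under the x-term, so the major axis is horizontal; a² = 25, b² = 9.
Latus rectum length = 2b²/a = 2·9/5 = 18/5.

18/5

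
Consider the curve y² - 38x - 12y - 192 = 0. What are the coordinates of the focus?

Only y is squared. Complete the square in y: (y - 6)² = 38(x + 6).
Vertex (-6, 6); 4p = 38 so p = 19/2. Opens right.
Focus is p units from the vertex along the axis: (h + p, k).

(7/2, 6)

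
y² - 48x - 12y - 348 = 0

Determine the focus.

(4, 6)

Only y is squared. Complete the square in y: (y - 6)² = 48(x + 8).
Vertex (-8, 6); 4p = 48 so p = 12. Opens right.
Focus is p units from the vertex along the axis: (h + p, k).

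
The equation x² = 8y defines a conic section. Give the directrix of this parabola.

y = -2

Vertex (0, 0); 4p = 8 so p = 2. Opens up.
Directrix is the horizontal line y = k − p = 0 − (2) = -2.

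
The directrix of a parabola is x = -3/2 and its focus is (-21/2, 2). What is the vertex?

(-6, 2)

The vertex is the midpoint between the focus and the directrix along the axis of symmetry.
Axis is horizontal (directrix is vertical). Vertex x-coordinate = (-21/2 + (-3/2))/2 = -6; y-coordinate = 2.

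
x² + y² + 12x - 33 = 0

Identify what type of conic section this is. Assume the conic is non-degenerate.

circle

No xy term. Coefficients of x² and y² are A = 1, C = 1.
A = C (same sign) ⇒ circle.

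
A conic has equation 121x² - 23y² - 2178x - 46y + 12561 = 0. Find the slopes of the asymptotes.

Group: 121(x² - 18x) -23(y² + 2y) = -12561
121(x - 9)² -23(y + 1)² = -12561 + 9801 - 23 = -2783
Divide through by -2783 to get (y + 1)²/121 - (x - 9)²/23 = 1.
Hyperbola, center (9, -1), transverse axis vertical; a² = 121, b² = 23.
For a vertical hyperbola the asymptotes have slope ±a/b.
Here that is ±11/√23 = ±11√23/23.

11√23/23 and -11√23/23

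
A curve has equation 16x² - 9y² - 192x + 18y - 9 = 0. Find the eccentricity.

e = 5/3

Group: 16(x² - 12x) -9(y² - 2y) = 9
16(x - 6)² -9(y - 1)² = 9 + 576 - 9 = 576
Dividing both sides by 576: (x - 6)²/36 - (y - 1)²/64 = 1
Hyperbola, center (6, 1), transverse axis horizontal; a² = 36, b² = 64.
c² = a² + b² = 100, so c = 10.
e = c/a = 10/6 = 5/3.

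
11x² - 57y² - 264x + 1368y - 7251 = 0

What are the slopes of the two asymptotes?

Rearranging, 11(x² - 24x) -57(y² - 24y) = 7251.
11(x - 12)² -57(y - 12)² = 7251 + 1584 - 8208 = 627
Dividing both sides by 627: (x - 12)²/57 - (y - 12)²/11 = 1
Hyperbola, center (12, 12), transverse axis horizontal; a² = 57, b² = 11.
For a horizontal hyperbola the asymptotes have slope ±b/a.
Here that is ±√11/√57 = ±√627/57.

√627/57 and -√627/57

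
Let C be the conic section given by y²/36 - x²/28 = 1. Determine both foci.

Center (0, 0). The positive term is the y-term, so the transverse axis is vertical; a² = 36, b² = 28.
c² = a² + b² = 36 + 28 = 64, so c = 8.
Foci lie on the vertical axis through the center: (h, k ± c).

(0, -8) and (0, 8)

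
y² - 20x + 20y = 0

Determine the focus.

Only y is squared. Complete the square in y: (y + 10)² = 20(x + 5).
Vertex (-5, -10); 4p = 20 so p = 5. Opens right.
Focus is p units from the vertex along the axis: (h + p, k).

(0, -10)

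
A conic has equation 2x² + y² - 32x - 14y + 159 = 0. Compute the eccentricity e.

e = √2/2

Group the x- and y-terms: 2(x² - 16x) + (y² - 14y) = -159
Completing the square gives 2(x - 8)² + (y - 7)² = -159 + 128 + 49 = 18.
Dividing both sides by 18: (x - 8)²/9 + (y - 7)²/18 = 1
Ellipse, center (8, 7), major axis vertical; a² = 18, b² = 9.
c² = a² - b² = 9, so c = 3.
e = c/a = 3/3√2 = √2/2.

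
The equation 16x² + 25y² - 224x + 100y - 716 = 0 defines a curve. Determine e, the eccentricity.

Rearranging, 16(x² - 14x) + 25(y² + 4y) = 716.
16(x - 7)² + 25(y + 2)² = 716 + 784 + 100 = 1600
Divide through by 1600 to get (x - 7)²/100 + (y + 2)²/64 = 1.
Ellipse, center (7, -2), major axis horizontal; a² = 100, b² = 64.
c² = a² - b² = 36, so c = 6.
e = c/a = 6/10 = 3/5.

e = 3/5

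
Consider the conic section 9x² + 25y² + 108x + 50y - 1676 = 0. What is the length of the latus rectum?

Group: 9(x² + 12x) + 25(y² + 2y) = 1676
9(x + 6)² + 25(y + 1)² = 1676 + 324 + 25 = 2025
Divide by 2025: (x + 6)²/225 + (y + 1)²/81 = 1
Ellipse, center (-6, -1), major axis horizontal; a² = 225, b² = 81.
Latus rectum length = 2b²/a = 2·81/15 = 54/5.

54/5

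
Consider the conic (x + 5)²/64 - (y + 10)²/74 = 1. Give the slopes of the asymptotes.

Center (-5, -10). The positive term is the x-term, so the transverse axis is horizontal; a² = 64, b² = 74.
For a horizontal hyperbola the asymptotes have slope ±b/a.
Here that is ±√74/8.

√74/8 and -√74/8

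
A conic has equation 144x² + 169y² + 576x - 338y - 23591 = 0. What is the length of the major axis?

26

Collect terms: 144(x² + 4x) + 169(y² - 2y) = 23591
Completing the square gives 144(x + 2)² + 169(y - 1)² = 23591 + 576 + 169 = 24336.
Dividing both sides by 24336: (x + 2)²/169 + (y - 1)²/144 = 1
Ellipse, center (-2, 1), major axis horizontal; a² = 169, b² = 144.
a² = 169 so a = 13; the major axis has length 2a = 26.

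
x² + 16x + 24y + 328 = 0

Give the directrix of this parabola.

y = -5

Only x is squared. Complete the square in x: (x + 8)² = -24(y + 11).
Vertex (-8, -11); 4p = -24 so p = -6. Opens down.
Directrix is the horizontal line y = k − p = -11 − (-6) = -5.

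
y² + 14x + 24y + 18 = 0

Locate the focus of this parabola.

Only y is squared. Complete the square in y: (y + 12)² = -14(x - 9).
Vertex (9, -12); 4p = -14 so p = -7/2. Opens left.
Focus is p units from the vertex along the axis: (h + p, k).

(11/2, -12)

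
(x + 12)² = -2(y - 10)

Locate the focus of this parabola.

Vertex (-12, 10); 4p = -2 so p = -1/2. Opens down.
Focus is p units from the vertex along the axis: (h, k + p).

(-12, 19/2)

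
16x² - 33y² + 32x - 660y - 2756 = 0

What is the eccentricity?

Group: 16(x² + 2x) -33(y² + 20y) = 2756
16(x + 1)² -33(y + 10)² = 2756 + 16 - 3300 = -528
Divide through by -528 to get (y + 10)²/16 - (x + 1)²/33 = 1.
Hyperbola, center (-1, -10), transverse axis vertical; a² = 16, b² = 33.
c² = a² + b² = 49, so c = 7.
e = c/a = 7/4.

e = 7/4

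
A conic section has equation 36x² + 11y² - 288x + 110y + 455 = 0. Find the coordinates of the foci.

Collect terms: 36(x² - 8x) + 11(y² + 10y) = -455
Complete the square in x and y: 36(x - 4)² + 11(y + 5)² = -455 + 576 + 275 = 396
Dividing both sides by 396: (x - 4)²/11 + (y + 5)²/36 = 1
Ellipse, center (4, -5), major axis vertical; a² = 36, b² = 11.
c² = a² - b² = 36 - 11 = 25, so c = 5.
Foci lie on the vertical axis through the center: (h, k ± c).

(4, -10) and (4, 0)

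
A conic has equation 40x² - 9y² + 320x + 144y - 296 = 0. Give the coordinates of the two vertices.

Group the x- and y-terms: 40(x² + 8x) -9(y² - 16y) = 296
Completing the square gives 40(x + 4)² -9(y - 8)² = 296 + 640 - 576 = 360.
Divide through by 360 to get (x + 4)²/9 - (y - 8)²/40 = 1.
Hyperbola, center (-4, 8), transverse axis horizontal; a² = 9, b² = 40.
a = 3. Vertices at (h ± a, k).

(-7, 8) and (-1, 8)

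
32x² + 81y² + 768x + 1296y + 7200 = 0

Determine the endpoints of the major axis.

(-21, -8) and (-3, -8)

Group: 32(x² + 24x) + 81(y² + 16y) = -7200
Complete the square in x and y: 32(x + 12)² + 81(y + 8)² = -7200 + 4608 + 5184 = 2592
Divide by 2592: (x + 12)²/81 + (y + 8)²/32 = 1
Ellipse, center (-12, -8), major axis horizontal; a² = 81, b² = 32.
a = 9. Vertices at (h ± a, k).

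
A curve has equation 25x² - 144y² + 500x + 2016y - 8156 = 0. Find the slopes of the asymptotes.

5/12 and -5/12

Rearranging, 25(x² + 20x) -144(y² - 14y) = 8156.
25(x + 10)² -144(y - 7)² = 8156 + 2500 - 7056 = 3600
Divide by 3600: (x + 10)²/144 - (y - 7)²/25 = 1
Hyperbola, center (-10, 7), transverse axis horizontal; a² = 144, b² = 25.
For a horizontal hyperbola the asymptotes have slope ±b/a.
Here that is ±5/12.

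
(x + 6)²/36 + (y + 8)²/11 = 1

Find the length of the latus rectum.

11/3

Center (-6, -8). The larger denominator 36 sits under the x-term, so the major axis is horizontal; a² = 36, b² = 11.
Latus rectum length = 2b²/a = 2·11/6 = 11/3.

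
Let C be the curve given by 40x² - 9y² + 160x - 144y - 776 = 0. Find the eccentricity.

Group the x- and y-terms: 40(x² + 4x) -9(y² + 16y) = 776
40(x + 2)² -9(y + 8)² = 776 + 160 - 576 = 360
Divide by 360: (x + 2)²/9 - (y + 8)²/40 = 1
Hyperbola, center (-2, -8), transverse axis horizontal; a² = 9, b² = 40.
c² = a² + b² = 49, so c = 7.
e = c/a = 7/3.

e = 7/3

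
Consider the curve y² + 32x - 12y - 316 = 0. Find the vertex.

(11, 6)

Only y is squared. Complete the square in y: (y - 6)² = -32(x - 11).
Vertex (11, 6); 4p = -32 so p = -8. Opens left.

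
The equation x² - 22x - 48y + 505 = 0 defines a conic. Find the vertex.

Only x is squared. Complete the square in x: (x - 11)² = 48(y - 8).
Vertex (11, 8); 4p = 48 so p = 12. Opens up.

(11, 8)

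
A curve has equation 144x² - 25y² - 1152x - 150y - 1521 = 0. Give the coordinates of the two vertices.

Group the x- and y-terms: 144(x² - 8x) -25(y² + 6y) = 1521
Complete the square in x and y: 144(x - 4)² -25(y + 3)² = 1521 + 2304 - 225 = 3600
Divide by 3600: (x - 4)²/25 - (y + 3)²/144 = 1
Hyperbola, center (4, -3), transverse axis horizontal; a² = 25, b² = 144.
a = 5. Vertices at (h ± a, k).

(-1, -3) and (9, -3)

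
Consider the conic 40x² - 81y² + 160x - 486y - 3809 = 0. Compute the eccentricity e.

e = 11/9

Group the x- and y-terms: 40(x² + 4x) -81(y² + 6y) = 3809
Complete the square: 40(x + 2)² -81(y + 3)² = 3809 + 160 - 729 = 3240
Dividing both sides by 3240: (x + 2)²/81 - (y + 3)²/40 = 1
Hyperbola, center (-2, -3), transverse axis horizontal; a² = 81, b² = 40.
c² = a² + b² = 121, so c = 11.
e = c/a = 11/9.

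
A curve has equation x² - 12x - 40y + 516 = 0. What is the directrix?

y = 2

Only x is squared. Complete the square in x: (x - 6)² = 40(y - 12).
Vertex (6, 12); 4p = 40 so p = 10. Opens up.
Directrix is the horizontal line y = k − p = 12 − (10) = 2.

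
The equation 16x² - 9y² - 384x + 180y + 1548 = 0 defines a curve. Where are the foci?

(12, 5) and (12, 15)

Rearranging, 16(x² - 24x) -9(y² - 20y) = -1548.
Complete the square: 16(x - 12)² -9(y - 10)² = -1548 + 2304 - 900 = -144
Divide by -144: (y - 10)²/16 - (x - 12)²/9 = 1
Hyperbola, center (12, 10), transverse axis vertical; a² = 16, b² = 9.
c² = a² + b² = 16 + 9 = 25, so c = 5.
Foci lie on the vertical axis through the center: (h, k ± c).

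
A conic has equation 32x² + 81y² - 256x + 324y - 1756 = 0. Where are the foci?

(-3, -2) and (11, -2)

Group: 32(x² - 8x) + 81(y² + 4y) = 1756
Complete the square in x and y: 32(x - 4)² + 81(y + 2)² = 1756 + 512 + 324 = 2592
Divide through by 2592 to get (x - 4)²/81 + (y + 2)²/32 = 1.
Ellipse, center (4, -2), major axis horizontal; a² = 81, b² = 32.
c² = a² - b² = 81 - 32 = 49, so c = 7.
Foci lie on the horizontal axis through the center: (h ± c, k).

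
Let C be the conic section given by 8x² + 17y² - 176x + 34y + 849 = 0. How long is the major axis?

2√17

Group: 8(x² - 22x) + 17(y² + 2y) = -849
Completing the square gives 8(x - 11)² + 17(y + 1)² = -849 + 968 + 17 = 136.
Divide by 136: (x - 11)²/17 + (y + 1)²/8 = 1
Ellipse, center (11, -1), major axis horizontal; a² = 17, b² = 8.
a² = 17 so a = √17; the major axis has length 2a = 2√17.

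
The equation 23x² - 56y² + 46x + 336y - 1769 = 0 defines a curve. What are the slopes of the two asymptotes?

Collect terms: 23(x² + 2x) -56(y² - 6y) = 1769
Complete the square: 23(x + 1)² -56(y - 3)² = 1769 + 23 - 504 = 1288
Divide by 1288: (x + 1)²/56 - (y - 3)²/23 = 1
Hyperbola, center (-1, 3), transverse axis horizontal; a² = 56, b² = 23.
For a horizontal hyperbola the asymptotes have slope ±b/a.
Here that is ±√23/2√14 = ±√322/28.

√322/28 and -√322/28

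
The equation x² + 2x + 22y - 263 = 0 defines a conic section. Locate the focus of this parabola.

(-1, 13/2)

Only x is squared. Complete the square in x: (x + 1)² = -22(y - 12).
Vertex (-1, 12); 4p = -22 so p = -11/2. Opens down.
Focus is p units from the vertex along the axis: (h, k + p).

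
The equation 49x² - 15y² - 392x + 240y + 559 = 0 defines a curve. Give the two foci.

(4, 0) and (4, 16)

49(x² - 8x) -15(y² - 16y) = -559
Complete the square: 49(x - 4)² -15(y - 8)² = -559 + 784 - 960 = -735
Divide by -735: (y - 8)²/49 - (x - 4)²/15 = 1
Hyperbola, center (4, 8), transverse axis vertical; a² = 49, b² = 15.
c² = a² + b² = 49 + 15 = 64, so c = 8.
Foci lie on the vertical axis through the center: (h, k ± c).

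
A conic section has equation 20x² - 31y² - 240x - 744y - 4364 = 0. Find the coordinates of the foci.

Group the x- and y-terms: 20(x² - 12x) -31(y² + 24y) = 4364
20(x - 6)² -31(y + 12)² = 4364 + 720 - 4464 = 620
Divide by 620: (x - 6)²/31 - (y + 12)²/20 = 1
Hyperbola, center (6, -12), transverse axis horizontal; a² = 31, b² = 20.
c² = a² + b² = 31 + 20 = 51, so c = √51.
Foci lie on the horizontal axis through the center: (h ± c, k).

(6 - √51, -12) and (6 + √51, -12)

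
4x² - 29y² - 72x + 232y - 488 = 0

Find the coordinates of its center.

(9, 4)

4(x² - 18x) -29(y² - 8y) = 488
Completing the square gives 4(x - 9)² -29(y - 4)² = 488 + 324 - 464 = 348.
Dividing both sides by 348: (x - 9)²/87 - (y - 4)²/12 = 1
Hyperbola with center (9, 4).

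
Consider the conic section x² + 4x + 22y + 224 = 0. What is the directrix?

Only x is squared. Complete the square in x: (x + 2)² = -22(y + 10).
Vertex (-2, -10); 4p = -22 so p = -11/2. Opens down.
Directrix is the horizontal line y = k − p = -10 − (-11/2) = -9/2.

y = -9/2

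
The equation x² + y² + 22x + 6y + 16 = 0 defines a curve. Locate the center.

Group: (x² + 22x) + (y² + 6y) = -16
Complete the square: (x + 11)² + (y + 3)² = -16 + 121 + 9 = 114
So (x + 11)² + (y + 3)² = 114.
Circle centered at (-11, -3) with r² = 114.

(-11, -3)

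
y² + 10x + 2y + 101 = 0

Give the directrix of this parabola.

x = -15/2

Only y is squared. Complete the square in y: (y + 1)² = -10(x + 10).
Vertex (-10, -1); 4p = -10 so p = -5/2. Opens left.
Directrix is the vertical line x = h − p = -10 − (-5/2) = -15/2.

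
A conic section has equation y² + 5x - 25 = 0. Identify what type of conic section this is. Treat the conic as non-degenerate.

parabola

No xy term. Coefficients of x² and y² are A = 0, C = 1.
Exactly one squared variable ⇒ parabola.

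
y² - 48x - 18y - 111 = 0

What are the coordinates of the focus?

Only y is squared. Complete the square in y: (y - 9)² = 48(x + 4).
Vertex (-4, 9); 4p = 48 so p = 12. Opens right.
Focus is p units from the vertex along the axis: (h + p, k).

(8, 9)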